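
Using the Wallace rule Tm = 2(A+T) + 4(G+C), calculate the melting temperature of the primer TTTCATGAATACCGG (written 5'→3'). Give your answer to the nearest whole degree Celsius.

42°C

Base counts: A=4, T=5, G=3, C=3 (length 15).
Tm = 2·(4+5) + 4·(3+3) = 2·9 + 4·6 = 18 + 24 = 42°C.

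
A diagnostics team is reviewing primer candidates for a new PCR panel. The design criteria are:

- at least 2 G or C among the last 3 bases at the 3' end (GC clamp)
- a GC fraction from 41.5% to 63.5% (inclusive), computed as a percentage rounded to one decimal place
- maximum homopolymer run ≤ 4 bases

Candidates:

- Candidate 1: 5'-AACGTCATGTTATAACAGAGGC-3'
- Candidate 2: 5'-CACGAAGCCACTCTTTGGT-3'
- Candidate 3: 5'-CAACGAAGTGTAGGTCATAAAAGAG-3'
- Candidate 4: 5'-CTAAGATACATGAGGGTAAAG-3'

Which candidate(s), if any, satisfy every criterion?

Candidate 2 only.

Candidate 1 (22 nt, A=8 T=5 G=5 C=4): 3' end GGC has 3 G/C ✓; GC 9/22 = 40.9%, outside 41.5–63.5% ✗; longest run = 2 ✓ — fails.
Candidate 2 (19 nt, A=4 T=5 G=4 C=6): 3' end GGT has 2 G/C ✓; GC 10/19 = 52.6% ✓; longest run = 3 ✓ — passes.
Candidate 3 (25 nt, A=11 T=4 G=7 C=3): 3' end GAG has 2 G/C ✓; GC 10/25 = 40.0%, outside 41.5–63.5% ✗; longest run = 4 ✓ — fails.
Candidate 4 (21 nt, A=9 T=4 G=6 C=2): 3' end AAG has 1 G/C, need ≥2 ✗; GC 8/21 = 38.1%, outside 41.5–63.5% ✗; longest run = 3 ✓ — fails.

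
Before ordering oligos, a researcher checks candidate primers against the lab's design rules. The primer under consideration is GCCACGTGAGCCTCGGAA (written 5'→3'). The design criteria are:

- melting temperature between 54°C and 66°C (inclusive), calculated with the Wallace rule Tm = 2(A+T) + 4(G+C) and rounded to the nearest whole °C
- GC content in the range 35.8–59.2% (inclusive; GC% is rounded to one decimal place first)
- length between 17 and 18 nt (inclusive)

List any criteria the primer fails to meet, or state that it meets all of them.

Fails: GC content.

Base counts: A=4, T=2, G=6, C=6 (length 18).
Tm: Tm = 2·6 + 4·12 = 60°C ✓
GC content: GC 12/18 = 66.7%, outside 35.8–59.2% ✗
length: length 18 ✓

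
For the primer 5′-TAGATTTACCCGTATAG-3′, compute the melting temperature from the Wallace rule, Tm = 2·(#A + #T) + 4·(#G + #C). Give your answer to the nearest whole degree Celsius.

46°C

Base counts: A=5, T=6, G=3, C=3 (length 17).
Tm = 2·(5+6) + 4·(3+3) = 2·11 + 4·6 = 22 + 24 = 46°C.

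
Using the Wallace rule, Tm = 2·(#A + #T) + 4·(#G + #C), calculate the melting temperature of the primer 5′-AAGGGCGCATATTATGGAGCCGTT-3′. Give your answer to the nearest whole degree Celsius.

Base counts: A=6, T=6, G=8, C=4 (length 24).
Tm = 2·(6+6) + 4·(8+4) = 2·12 + 4·12 = 24 + 48 = 72°C.

72°C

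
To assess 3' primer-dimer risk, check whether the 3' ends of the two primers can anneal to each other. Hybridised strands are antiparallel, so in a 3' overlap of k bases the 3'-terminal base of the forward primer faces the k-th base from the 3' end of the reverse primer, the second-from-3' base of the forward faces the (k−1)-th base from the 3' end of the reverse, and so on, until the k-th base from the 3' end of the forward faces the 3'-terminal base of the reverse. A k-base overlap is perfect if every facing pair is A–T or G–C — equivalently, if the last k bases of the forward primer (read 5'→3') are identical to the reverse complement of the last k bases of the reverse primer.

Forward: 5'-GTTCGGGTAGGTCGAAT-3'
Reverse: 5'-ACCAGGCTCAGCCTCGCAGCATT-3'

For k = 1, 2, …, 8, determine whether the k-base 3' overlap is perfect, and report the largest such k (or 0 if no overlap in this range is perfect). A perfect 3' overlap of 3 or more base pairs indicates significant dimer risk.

Longest perfect overlap: 3 complementary base pairs; significant dimer risk (threshold 3).

Last 8 bases (5'→3') — forward …GGTCGAAT, reverse …GCAGCATT.
Reverse complement of the reverse primer's last 8 bases: AATGCTGC; its first k bases are the reverse complement of the reverse primer's last k bases, so a perfect k-base overlap needs the forward primer's last k bases to equal them.
Comparing (forward last k vs required): k=1: T vs A ✗; k=2: AT vs AA ✗; k=3: AAT vs AAT ✓; k=4: GAAT vs AATG ✗; k=5: CGAAT vs AATGC ✗; k=6: TCGAAT vs AATGCT ✗; k=7: GTCGAAT vs AATGCTG ✗; k=8: GGTCGAAT vs AATGCTGC ✗.
Only k = 3 is perfect, so the longest perfect 3' overlap is 3.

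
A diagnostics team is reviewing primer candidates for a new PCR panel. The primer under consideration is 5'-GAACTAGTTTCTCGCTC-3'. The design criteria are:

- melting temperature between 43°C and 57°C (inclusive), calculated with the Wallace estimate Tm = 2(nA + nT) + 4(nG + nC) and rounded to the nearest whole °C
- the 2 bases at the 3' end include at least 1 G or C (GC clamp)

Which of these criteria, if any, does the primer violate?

Base counts: A=3, T=6, G=3, C=5 (length 17).
Tm: Tm = 2·9 + 4·8 = 50°C ✓
GC clamp: 3' end TC has 1 G/C ✓

Meets all criteria.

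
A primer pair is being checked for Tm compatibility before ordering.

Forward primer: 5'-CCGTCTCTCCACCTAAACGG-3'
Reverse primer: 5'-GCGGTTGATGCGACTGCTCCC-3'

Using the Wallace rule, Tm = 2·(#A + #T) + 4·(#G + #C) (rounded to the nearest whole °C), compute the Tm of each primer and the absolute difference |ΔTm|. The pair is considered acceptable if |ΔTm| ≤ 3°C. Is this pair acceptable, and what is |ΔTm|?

|ΔTm| = 6°C; the pair is not acceptable.

Forward: A=4 T=4 G=3 C=9 → Tm = 2·8 + 4·12 = 64°C.
Reverse: A=2 T=5 G=7 C=7 → Tm = 2·7 + 4·14 = 70°C.
|ΔTm| = |64 − 70| = 6°C, > 3°C.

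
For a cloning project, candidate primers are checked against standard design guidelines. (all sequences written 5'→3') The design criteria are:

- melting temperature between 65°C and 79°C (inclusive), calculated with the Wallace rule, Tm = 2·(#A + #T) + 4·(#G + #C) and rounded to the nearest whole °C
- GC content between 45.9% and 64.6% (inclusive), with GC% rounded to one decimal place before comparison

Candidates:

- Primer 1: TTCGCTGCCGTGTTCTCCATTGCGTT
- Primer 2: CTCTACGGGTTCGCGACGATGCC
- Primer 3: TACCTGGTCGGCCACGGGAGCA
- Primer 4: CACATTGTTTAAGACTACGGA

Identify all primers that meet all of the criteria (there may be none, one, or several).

Primer 1 (26 nt, A=1 T=11 G=6 C=8): Tm = 2·12 + 4·14 = 80°C, outside 65–79°C ✗; GC 14/26 = 53.8% ✓ — fails.
Primer 2 (23 nt, A=3 T=5 G=7 C=8): Tm = 2·8 + 4·15 = 76°C ✓; GC 15/23 = 65.2%, outside 45.9–64.6% ✗ — fails.
Primer 3 (22 nt, A=4 T=3 G=8 C=7): Tm = 2·7 + 4·15 = 74°C ✓; GC 15/22 = 68.2%, outside 45.9–64.6% ✗ — fails.
Primer 4 (21 nt, A=7 T=6 G=4 C=4): Tm = 2·13 + 4·8 = 58°C, outside 65–79°C ✗; GC 8/21 = 38.1%, outside 45.9–64.6% ✗ — fails.

None of the candidates satisfy all criteria.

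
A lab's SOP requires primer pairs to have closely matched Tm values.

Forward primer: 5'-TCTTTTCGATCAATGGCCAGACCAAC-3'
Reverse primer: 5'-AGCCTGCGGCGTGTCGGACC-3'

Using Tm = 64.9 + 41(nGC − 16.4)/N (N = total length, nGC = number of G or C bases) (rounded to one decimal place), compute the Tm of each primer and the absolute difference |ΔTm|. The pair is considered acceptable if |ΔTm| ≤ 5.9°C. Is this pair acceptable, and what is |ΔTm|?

|ΔTm| = 4.0°C; the pair is acceptable.

Forward: G+C = 12, N = 26 → Tm = 64.9 + 41·(12 − 16.4)/26 = 58.0°C.
Reverse: G+C = 15, N = 20 → Tm = 64.9 + 41·(15 − 16.4)/20 = 62.0°C.
|ΔTm| = |58.0 − 62.0| = 4.0°C, ≤ 5.9°C.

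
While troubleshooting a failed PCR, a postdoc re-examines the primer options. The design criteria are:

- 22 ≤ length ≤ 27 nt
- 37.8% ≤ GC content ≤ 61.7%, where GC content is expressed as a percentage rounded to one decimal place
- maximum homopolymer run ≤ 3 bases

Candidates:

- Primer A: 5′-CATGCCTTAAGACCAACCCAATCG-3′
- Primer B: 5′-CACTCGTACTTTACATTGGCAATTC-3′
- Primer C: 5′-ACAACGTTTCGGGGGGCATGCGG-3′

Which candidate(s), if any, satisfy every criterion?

Primer A (24 nt, A=8 T=4 G=3 C=9): length 24 ✓; GC 12/24 = 50.0% ✓; longest run = 3 ✓ — passes.
Primer B (25 nt, A=6 T=9 G=3 C=7): length 25 ✓; GC 10/25 = 40.0% ✓; longest run = 3 ✓ — passes.
Primer C (23 nt, A=4 T=4 G=10 C=5): length 23 ✓; GC 15/23 = 65.2%, outside 37.8–61.7% ✗; longest run = 6, exceeds 3 ✗ — fails.

Primer A and Primer B.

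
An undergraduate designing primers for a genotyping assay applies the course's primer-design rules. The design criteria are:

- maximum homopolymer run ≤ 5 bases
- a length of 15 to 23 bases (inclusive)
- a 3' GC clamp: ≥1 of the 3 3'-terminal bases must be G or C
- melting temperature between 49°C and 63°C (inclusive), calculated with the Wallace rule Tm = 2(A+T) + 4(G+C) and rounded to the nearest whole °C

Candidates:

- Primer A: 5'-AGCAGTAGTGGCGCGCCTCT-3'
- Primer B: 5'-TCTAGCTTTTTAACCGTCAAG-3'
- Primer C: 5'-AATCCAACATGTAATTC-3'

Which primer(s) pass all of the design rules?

Primer A (20 nt, A=3 T=4 G=7 C=6): longest run = 2 ✓; length 20 ✓; 3' end TCT has 1 G/C ✓; Tm = 2·7 + 4·13 = 66°C, outside 49–63°C ✗ — fails.
Primer B (21 nt, A=5 T=8 G=3 C=5): longest run = 5 ✓; length 21 ✓; 3' end AAG has 1 G/C ✓; Tm = 2·13 + 4·8 = 58°C ✓ — passes.
Primer C (17 nt, A=7 T=5 G=1 C=4): longest run = 2 ✓; length 17 ✓; 3' end TTC has 1 G/C ✓; Tm = 2·12 + 4·5 = 44°C, outside 49–63°C ✗ — fails.

Primer B only.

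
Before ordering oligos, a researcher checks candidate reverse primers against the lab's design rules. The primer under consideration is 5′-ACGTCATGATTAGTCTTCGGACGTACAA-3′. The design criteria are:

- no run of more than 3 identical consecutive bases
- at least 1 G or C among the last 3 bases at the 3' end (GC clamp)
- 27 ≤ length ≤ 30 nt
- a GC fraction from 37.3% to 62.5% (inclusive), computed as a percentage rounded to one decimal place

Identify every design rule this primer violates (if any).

Base counts: A=8, T=8, G=6, C=6 (length 28).
homopolymer run: longest run = 2 ✓
GC clamp: 3' end CAA has 1 G/C ✓
length: length 28 ✓
GC content: GC 12/28 = 42.9% ✓

Meets all criteria.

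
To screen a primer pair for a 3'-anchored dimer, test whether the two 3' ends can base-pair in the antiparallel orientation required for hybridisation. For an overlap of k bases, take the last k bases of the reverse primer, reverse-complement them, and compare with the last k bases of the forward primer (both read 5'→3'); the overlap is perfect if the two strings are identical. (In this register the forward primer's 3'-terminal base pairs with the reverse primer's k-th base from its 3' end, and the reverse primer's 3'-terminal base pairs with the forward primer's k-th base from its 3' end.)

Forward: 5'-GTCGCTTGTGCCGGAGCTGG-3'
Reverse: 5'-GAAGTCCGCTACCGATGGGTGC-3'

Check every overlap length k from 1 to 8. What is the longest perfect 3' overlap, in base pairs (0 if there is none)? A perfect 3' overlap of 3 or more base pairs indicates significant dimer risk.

Longest perfect overlap: 1 complementary base pair; below the dimer-risk threshold (threshold 3).

Last 8 bases (5'→3') — forward …GGAGCTGG, reverse …ATGGGTGC.
Reverse complement of the reverse primer's last 8 bases: GCACCCAT; its first k bases are the reverse complement of the reverse primer's last k bases, so a perfect k-base overlap needs the forward primer's last k bases to equal them.
Comparing (forward last k vs required): k=1: G vs G ✓; k=2: GG vs GC ✗; k=3: TGG vs GCA ✗; k=4: CTGG vs GCAC ✗; k=5: GCTGG vs GCACC ✗; k=6: AGCTGG vs GCACCC ✗; k=7: GAGCTGG vs GCACCCA ✗; k=8: GGAGCTGG vs GCACCCAT ✗.
Only k = 1 is perfect, so the longest perfect 3' overlap is 1.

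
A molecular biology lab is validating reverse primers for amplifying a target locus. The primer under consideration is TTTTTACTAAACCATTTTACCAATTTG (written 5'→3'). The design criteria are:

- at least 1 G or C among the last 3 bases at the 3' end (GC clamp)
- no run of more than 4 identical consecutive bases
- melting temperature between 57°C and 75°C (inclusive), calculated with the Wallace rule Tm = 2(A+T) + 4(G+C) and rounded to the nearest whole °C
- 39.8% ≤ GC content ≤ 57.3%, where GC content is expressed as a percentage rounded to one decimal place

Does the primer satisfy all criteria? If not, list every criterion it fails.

Fails: homopolymer run, GC content.

Base counts: A=8, T=13, G=1, C=5 (length 27).
GC clamp: 3' end TTG has 1 G/C ✓
homopolymer run: longest run = 5, exceeds 4 ✗
Tm: Tm = 2·21 + 4·6 = 66°C ✓
GC content: GC 6/27 = 22.2%, outside 39.8–57.3% ✗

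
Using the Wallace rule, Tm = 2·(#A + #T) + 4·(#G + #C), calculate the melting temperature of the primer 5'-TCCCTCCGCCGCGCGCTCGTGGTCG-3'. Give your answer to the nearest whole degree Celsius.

Base counts: A=0, T=5, G=8, C=12 (length 25).
Tm = 2·(0+5) + 4·(8+12) = 2·5 + 4·20 = 10 + 80 = 90°C.

90°C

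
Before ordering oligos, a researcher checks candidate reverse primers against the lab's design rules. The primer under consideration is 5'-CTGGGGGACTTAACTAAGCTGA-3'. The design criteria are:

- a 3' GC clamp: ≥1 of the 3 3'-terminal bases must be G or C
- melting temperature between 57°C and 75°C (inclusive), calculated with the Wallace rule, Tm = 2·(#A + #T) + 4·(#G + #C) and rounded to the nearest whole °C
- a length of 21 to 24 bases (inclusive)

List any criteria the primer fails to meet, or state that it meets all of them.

Meets all criteria.

Base counts: A=6, T=5, G=7, C=4 (length 22).
GC clamp: 3' end TGA has 1 G/C ✓
Tm: Tm = 2·11 + 4·11 = 66°C ✓
length: length 22 ✓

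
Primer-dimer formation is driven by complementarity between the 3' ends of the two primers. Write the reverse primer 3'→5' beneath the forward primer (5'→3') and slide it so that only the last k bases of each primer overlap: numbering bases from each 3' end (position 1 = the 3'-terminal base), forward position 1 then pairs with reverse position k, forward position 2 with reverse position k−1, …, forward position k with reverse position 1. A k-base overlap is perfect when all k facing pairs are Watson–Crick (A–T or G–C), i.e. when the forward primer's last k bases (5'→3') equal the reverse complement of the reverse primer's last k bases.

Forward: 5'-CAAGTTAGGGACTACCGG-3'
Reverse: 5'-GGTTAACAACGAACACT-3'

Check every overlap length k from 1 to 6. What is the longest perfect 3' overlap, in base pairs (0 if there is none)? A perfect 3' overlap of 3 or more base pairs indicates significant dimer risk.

Last 6 bases (5'→3') — forward …TACCGG, reverse …AACACT.
Reverse complement of the reverse primer's last 6 bases: AGTGTT; its first k bases are the reverse complement of the reverse primer's last k bases, so a perfect k-base overlap needs the forward primer's last k bases to equal them.
Comparing (forward last k vs required): k=1: G vs A ✗; k=2: GG vs AG ✗; k=3: CGG vs AGT ✗; k=4: CCGG vs AGTG ✗; k=5: ACCGG vs AGTGT ✗; k=6: TACCGG vs AGTGTT ✗.
No overlap length from 1 to 6 is perfect, so the longest perfect 3' overlap is 0.

Longest perfect overlap: 0 complementary base pairs; below the dimer-risk threshold (threshold 3).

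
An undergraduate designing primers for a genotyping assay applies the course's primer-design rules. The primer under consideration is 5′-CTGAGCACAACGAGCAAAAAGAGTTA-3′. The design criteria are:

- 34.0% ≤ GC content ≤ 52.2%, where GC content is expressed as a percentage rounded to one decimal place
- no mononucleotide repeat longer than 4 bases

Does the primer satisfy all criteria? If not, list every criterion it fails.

Fails: homopolymer run.

Base counts: A=12, T=3, G=6, C=5 (length 26).
GC content: GC 11/26 = 42.3% ✓
homopolymer run: longest run = 5, exceeds 4 ✗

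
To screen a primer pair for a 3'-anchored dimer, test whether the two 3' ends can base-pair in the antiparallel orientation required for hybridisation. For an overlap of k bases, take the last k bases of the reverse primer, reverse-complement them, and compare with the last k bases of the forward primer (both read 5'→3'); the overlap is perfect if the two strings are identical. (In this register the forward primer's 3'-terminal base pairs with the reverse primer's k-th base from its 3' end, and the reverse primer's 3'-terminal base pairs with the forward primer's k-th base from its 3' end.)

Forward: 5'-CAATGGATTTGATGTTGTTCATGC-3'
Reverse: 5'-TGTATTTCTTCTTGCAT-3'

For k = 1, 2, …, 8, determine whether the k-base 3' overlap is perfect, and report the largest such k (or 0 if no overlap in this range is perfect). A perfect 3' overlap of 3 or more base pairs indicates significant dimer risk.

Last 8 bases (5'→3') — forward …GTTCATGC, reverse …TCTTGCAT.
Reverse complement of the reverse primer's last 8 bases: ATGCAAGA; its first k bases are the reverse complement of the reverse primer's last k bases, so a perfect k-base overlap needs the forward primer's last k bases to equal them.
Comparing (forward last k vs required): k=1: C vs A ✗; k=2: GC vs AT ✗; k=3: TGC vs ATG ✗; k=4: ATGC vs ATGC ✓; k=5: CATGC vs ATGCA ✗; k=6: TCATGC vs ATGCAA ✗; k=7: TTCATGC vs ATGCAAG ✗; k=8: GTTCATGC vs ATGCAAGA ✗.
Only k = 4 is perfect, so the longest perfect 3' overlap is 4.

Longest perfect overlap: 4 complementary base pairs; significant dimer risk (threshold 3).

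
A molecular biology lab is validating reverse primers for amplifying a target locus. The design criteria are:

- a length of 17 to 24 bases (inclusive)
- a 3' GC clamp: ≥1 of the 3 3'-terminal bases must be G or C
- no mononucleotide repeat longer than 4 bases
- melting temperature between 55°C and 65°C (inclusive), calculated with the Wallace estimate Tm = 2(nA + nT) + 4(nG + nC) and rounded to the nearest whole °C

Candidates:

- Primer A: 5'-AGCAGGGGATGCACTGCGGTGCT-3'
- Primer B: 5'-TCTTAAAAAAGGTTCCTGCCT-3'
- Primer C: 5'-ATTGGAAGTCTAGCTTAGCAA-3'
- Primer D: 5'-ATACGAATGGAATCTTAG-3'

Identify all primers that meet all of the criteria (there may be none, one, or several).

Primer A (23 nt, A=4 T=4 G=10 C=5): length 23 ✓; 3' end GCT has 2 G/C ✓; longest run = 4 ✓; Tm = 2·8 + 4·15 = 76°C, outside 55–65°C ✗ — fails.
Primer B (21 nt, A=6 T=7 G=3 C=5): length 21 ✓; 3' end CCT has 2 G/C ✓; longest run = 6, exceeds 4 ✗; Tm = 2·13 + 4·8 = 58°C ✓ — fails.
Primer C (21 nt, A=7 T=6 G=5 C=3): length 21 ✓; 3' end CAA has 1 G/C ✓; longest run = 2 ✓; Tm = 2·13 + 4·8 = 58°C ✓ — passes.
Primer D (18 nt, A=7 T=5 G=4 C=2): length 18 ✓; 3' end TAG has 1 G/C ✓; longest run = 2 ✓; Tm = 2·12 + 4·6 = 48°C, outside 55–65°C ✗ — fails.

Primer C only.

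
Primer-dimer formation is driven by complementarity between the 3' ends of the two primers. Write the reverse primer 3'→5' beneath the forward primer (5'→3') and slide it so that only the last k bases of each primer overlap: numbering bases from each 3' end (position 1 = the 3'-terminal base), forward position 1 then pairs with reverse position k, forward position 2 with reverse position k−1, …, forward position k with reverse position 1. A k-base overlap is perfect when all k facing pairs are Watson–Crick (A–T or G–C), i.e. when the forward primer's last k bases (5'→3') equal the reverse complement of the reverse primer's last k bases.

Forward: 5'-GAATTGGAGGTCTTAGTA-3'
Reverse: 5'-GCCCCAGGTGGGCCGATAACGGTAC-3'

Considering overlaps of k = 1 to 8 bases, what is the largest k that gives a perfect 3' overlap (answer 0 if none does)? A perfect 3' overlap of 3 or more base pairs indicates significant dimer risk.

Last 8 bases (5'→3') — forward …TCTTAGTA, reverse …AACGGTAC.
Reverse complement of the reverse primer's last 8 bases: GTACCGTT; its first k bases are the reverse complement of the reverse primer's last k bases, so a perfect k-base overlap needs the forward primer's last k bases to equal them.
Comparing (forward last k vs required): k=1: A vs G ✗; k=2: TA vs GT ✗; k=3: GTA vs GTA ✓; k=4: AGTA vs GTAC ✗; k=5: TAGTA vs GTACC ✗; k=6: TTAGTA vs GTACCG ✗; k=7: CTTAGTA vs GTACCGT ✗; k=8: TCTTAGTA vs GTACCGTT ✗.
Only k = 3 is perfect, so the longest perfect 3' overlap is 3.

Longest perfect overlap: 3 complementary base pairs; significant dimer risk (threshold 3).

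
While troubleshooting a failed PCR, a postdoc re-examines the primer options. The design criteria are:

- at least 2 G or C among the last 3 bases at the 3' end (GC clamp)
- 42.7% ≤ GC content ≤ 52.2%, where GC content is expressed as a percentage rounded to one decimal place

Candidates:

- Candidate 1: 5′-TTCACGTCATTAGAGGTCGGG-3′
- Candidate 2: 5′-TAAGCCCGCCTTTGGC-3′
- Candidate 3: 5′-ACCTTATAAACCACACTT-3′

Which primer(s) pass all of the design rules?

Candidate 1 (21 nt, A=4 T=6 G=7 C=4): 3' end GGG has 3 G/C ✓; GC 11/21 = 52.4%, outside 42.7–52.2% ✗ — fails.
Candidate 2 (16 nt, A=2 T=4 G=4 C=6): 3' end GGC has 3 G/C ✓; GC 10/16 = 62.5%, outside 42.7–52.2% ✗ — fails.
Candidate 3 (18 nt, A=7 T=5 G=0 C=6): 3' end CTT has 1 G/C, need ≥2 ✗; GC 6/18 = 33.3%, outside 42.7–52.2% ✗ — fails.

None of the candidates satisfy all criteria.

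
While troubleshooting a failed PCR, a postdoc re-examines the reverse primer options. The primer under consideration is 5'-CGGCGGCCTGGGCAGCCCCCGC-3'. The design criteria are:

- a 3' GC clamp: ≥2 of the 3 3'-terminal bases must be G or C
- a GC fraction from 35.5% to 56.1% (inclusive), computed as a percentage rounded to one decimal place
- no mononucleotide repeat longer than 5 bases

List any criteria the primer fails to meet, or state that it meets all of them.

Fails: GC content.

Base counts: A=1, T=1, G=9, C=11 (length 22).
GC clamp: 3' end CGC has 3 G/C ✓
GC content: GC 20/22 = 90.9%, outside 35.5–56.1% ✗
homopolymer run: longest run = 5 ✓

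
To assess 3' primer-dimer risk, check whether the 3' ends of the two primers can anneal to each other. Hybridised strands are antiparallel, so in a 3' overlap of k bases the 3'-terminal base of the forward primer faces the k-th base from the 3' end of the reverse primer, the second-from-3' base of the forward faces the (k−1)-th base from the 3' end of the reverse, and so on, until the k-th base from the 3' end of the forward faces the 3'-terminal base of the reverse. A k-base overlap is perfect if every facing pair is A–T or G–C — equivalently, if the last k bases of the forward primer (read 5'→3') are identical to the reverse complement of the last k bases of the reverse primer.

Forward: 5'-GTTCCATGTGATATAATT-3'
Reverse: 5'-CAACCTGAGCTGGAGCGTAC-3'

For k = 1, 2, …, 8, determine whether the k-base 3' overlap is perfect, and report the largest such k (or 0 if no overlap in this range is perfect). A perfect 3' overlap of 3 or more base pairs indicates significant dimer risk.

Longest perfect overlap: 0 complementary base pairs; below the dimer-risk threshold (threshold 3).

Last 8 bases (5'→3') — forward …ATATAATT, reverse …GAGCGTAC.
Reverse complement of the reverse primer's last 8 bases: GTACGCTC; its first k bases are the reverse complement of the reverse primer's last k bases, so a perfect k-base overlap needs the forward primer's last k bases to equal them.
Comparing (forward last k vs required): k=1: T vs G ✗; k=2: TT vs GT ✗; k=3: ATT vs GTA ✗; k=4: AATT vs GTAC ✗; k=5: TAATT vs GTACG ✗; k=6: ATAATT vs GTACGC ✗; k=7: TATAATT vs GTACGCT ✗; k=8: ATATAATT vs GTACGCTC ✗.
No overlap length from 1 to 8 is perfect, so the longest perfect 3' overlap is 0.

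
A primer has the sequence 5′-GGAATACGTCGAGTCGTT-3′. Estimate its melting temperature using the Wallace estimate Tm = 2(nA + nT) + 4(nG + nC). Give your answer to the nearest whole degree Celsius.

Base counts: A=4, T=5, G=6, C=3 (length 18).
Tm = 2·(4+5) + 4·(6+3) = 2·9 + 4·9 = 18 + 36 = 54°C.

54°C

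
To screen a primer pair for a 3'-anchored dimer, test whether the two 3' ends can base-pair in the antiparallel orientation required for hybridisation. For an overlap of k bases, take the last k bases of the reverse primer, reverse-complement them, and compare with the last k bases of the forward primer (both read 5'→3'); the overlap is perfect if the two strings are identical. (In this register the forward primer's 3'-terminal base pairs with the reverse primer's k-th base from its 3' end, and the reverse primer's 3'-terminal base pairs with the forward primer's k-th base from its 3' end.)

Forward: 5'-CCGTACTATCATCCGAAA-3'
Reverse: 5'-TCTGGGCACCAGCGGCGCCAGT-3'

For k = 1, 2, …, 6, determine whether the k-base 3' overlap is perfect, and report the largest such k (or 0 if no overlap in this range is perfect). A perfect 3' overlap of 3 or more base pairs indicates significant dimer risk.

Longest perfect overlap: 1 complementary base pair; below the dimer-risk threshold (threshold 3).

Last 6 bases (5'→3') — forward …CCGAAA, reverse …GCCAGT.
Reverse complement of the reverse primer's last 6 bases: ACTGGC; its first k bases are the reverse complement of the reverse primer's last k bases, so a perfect k-base overlap needs the forward primer's last k bases to equal them.
Comparing (forward last k vs required): k=1: A vs A ✓; k=2: AA vs AC ✗; k=3: AAA vs ACT ✗; k=4: GAAA vs ACTG ✗; k=5: CGAAA vs ACTGG ✗; k=6: CCGAAA vs ACTGGC ✗.
Only k = 1 is perfect, so the longest perfect 3' overlap is 1.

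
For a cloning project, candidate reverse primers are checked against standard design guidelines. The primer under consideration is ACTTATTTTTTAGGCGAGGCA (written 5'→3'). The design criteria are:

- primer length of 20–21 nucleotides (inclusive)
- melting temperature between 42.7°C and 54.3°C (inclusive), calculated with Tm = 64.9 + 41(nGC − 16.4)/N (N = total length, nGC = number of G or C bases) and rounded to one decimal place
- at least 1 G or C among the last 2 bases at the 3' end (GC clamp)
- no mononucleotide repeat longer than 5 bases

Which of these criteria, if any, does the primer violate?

Fails: homopolymer run.

Base counts: A=5, T=8, G=5, C=3 (length 21).
length: length 21 ✓
Tm: Tm = 64.9 + 41·(8 − 16.4)/21 = 48.5°C ✓
GC clamp: 3' end CA has 1 G/C ✓
homopolymer run: longest run = 6, exceeds 5 ✗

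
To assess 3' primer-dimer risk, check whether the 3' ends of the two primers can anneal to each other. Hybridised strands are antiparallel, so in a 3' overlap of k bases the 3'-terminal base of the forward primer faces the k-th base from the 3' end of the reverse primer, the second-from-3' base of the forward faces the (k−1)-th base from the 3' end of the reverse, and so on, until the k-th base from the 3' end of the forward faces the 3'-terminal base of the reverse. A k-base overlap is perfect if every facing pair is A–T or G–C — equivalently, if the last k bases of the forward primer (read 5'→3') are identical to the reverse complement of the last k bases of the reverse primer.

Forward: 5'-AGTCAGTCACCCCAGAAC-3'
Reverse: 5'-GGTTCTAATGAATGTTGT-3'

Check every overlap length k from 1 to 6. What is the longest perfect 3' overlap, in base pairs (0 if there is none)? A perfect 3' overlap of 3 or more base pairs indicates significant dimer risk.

Last 6 bases (5'→3') — forward …CAGAAC, reverse …TGTTGT.
Reverse complement of the reverse primer's last 6 bases: ACAACA; its first k bases are the reverse complement of the reverse primer's last k bases, so a perfect k-base overlap needs the forward primer's last k bases to equal them.
Comparing (forward last k vs required): k=1: C vs A ✗; k=2: AC vs AC ✓; k=3: AAC vs ACA ✗; k=4: GAAC vs ACAA ✗; k=5: AGAAC vs ACAAC ✗; k=6: CAGAAC vs ACAACA ✗.
Only k = 2 is perfect, so the longest perfect 3' overlap is 2.

Longest perfect overlap: 2 complementary base pairs; below the dimer-risk threshold (threshold 3).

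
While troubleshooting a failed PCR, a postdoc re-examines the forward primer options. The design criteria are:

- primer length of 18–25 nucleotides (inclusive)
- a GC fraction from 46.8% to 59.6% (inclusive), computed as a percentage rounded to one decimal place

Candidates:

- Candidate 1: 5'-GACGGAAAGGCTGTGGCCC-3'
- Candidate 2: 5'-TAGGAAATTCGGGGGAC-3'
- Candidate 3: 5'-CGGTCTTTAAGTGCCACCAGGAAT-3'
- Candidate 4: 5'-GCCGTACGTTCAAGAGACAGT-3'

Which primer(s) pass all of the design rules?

Candidate 1 (19 nt, A=4 T=2 G=8 C=5): length 19 ✓; GC 13/19 = 68.4%, outside 46.8–59.6% ✗ — fails.
Candidate 2 (17 nt, A=5 T=3 G=7 C=2): length 17, outside 18–25 ✗; GC 9/17 = 52.9% ✓ — fails.
Candidate 3 (24 nt, A=6 T=6 G=6 C=6): length 24 ✓; GC 12/24 = 50.0% ✓ — passes.
Candidate 4 (21 nt, A=6 T=4 G=6 C=5): length 21 ✓; GC 11/21 = 52.4% ✓ — passes.

Candidate 3 and Candidate 4.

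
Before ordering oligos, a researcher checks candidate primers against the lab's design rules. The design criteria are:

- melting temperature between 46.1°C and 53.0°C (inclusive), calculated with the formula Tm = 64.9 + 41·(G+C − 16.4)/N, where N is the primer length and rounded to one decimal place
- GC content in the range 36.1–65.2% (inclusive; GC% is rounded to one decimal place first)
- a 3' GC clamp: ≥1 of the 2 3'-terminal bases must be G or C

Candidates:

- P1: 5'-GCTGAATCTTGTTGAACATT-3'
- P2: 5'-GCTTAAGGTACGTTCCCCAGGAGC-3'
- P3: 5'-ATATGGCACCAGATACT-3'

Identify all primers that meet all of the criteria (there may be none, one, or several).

None of the candidates satisfy all criteria.

P1 (20 nt, A=5 T=8 G=4 C=3): Tm = 64.9 + 41·(7 − 16.4)/20 = 45.6°C, outside 46.1–53.0°C ✗; GC 7/20 = 35.0%, outside 36.1–65.2% ✗; 3' end TT has 0 G/C, need ≥1 ✗ — fails.
P2 (24 nt, A=5 T=5 G=7 C=7): Tm = 64.9 + 41·(14 − 16.4)/24 = 60.8°C, outside 46.1–53.0°C ✗; GC 14/24 = 58.3% ✓; 3' end GC has 2 G/C ✓ — fails.
P3 (17 nt, A=6 T=4 G=3 C=4): Tm = 64.9 + 41·(7 − 16.4)/17 = 42.2°C, outside 46.1–53.0°C ✗; GC 7/17 = 41.2% ✓; 3' end CT has 1 G/C ✓ — fails.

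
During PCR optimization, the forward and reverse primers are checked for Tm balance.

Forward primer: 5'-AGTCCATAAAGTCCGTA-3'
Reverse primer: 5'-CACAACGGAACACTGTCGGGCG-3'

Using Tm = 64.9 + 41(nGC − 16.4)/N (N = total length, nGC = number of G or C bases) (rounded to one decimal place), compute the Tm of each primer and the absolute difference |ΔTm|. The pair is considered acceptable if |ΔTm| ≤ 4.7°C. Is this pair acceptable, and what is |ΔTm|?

Forward: G+C = 7, N = 17 → Tm = 64.9 + 41·(7 − 16.4)/17 = 42.2°C.
Reverse: G+C = 14, N = 22 → Tm = 64.9 + 41·(14 − 16.4)/22 = 60.4°C.
|ΔTm| = |42.2 − 60.4| = 18.2°C, > 4.7°C.

|ΔTm| = 18.2°C; the pair is not acceptable.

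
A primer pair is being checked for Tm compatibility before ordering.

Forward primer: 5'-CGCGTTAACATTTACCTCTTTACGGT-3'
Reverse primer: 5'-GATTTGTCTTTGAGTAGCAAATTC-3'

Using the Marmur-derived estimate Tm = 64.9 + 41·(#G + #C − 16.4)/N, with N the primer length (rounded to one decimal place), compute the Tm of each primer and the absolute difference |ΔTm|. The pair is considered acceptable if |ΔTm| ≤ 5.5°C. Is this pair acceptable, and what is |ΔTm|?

|ΔTm| = 5.8°C; the pair is not acceptable.

Forward: G+C = 11, N = 26 → Tm = 64.9 + 41·(11 − 16.4)/26 = 56.4°C.
Reverse: G+C = 8, N = 24 → Tm = 64.9 + 41·(8 − 16.4)/24 = 50.6°C.
|ΔTm| = |56.4 − 50.6| = 5.8°C, > 5.5°C.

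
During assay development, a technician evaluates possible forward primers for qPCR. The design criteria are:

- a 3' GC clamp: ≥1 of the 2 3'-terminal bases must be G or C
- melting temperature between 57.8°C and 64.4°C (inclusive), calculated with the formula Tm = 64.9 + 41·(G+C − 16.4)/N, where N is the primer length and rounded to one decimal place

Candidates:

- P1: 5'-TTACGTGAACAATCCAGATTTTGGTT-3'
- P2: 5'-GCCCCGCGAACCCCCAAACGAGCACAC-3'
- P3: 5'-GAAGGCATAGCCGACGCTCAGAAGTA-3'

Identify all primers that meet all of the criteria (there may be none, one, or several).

None of the candidates satisfy all criteria.

P1 (26 nt, A=7 T=10 G=5 C=4): 3' end TT has 0 G/C, need ≥1 ✗; Tm = 64.9 + 41·(9 − 16.4)/26 = 53.2°C, outside 57.8–64.4°C ✗ — fails.
P2 (27 nt, A=8 T=0 G=5 C=14): 3' end AC has 1 G/C ✓; Tm = 64.9 + 41·(19 − 16.4)/27 = 68.8°C, outside 57.8–64.4°C ✗ — fails.
P3 (26 nt, A=9 T=3 G=8 C=6): 3' end TA has 0 G/C, need ≥1 ✗; Tm = 64.9 + 41·(14 − 16.4)/26 = 61.1°C ✓ — fails.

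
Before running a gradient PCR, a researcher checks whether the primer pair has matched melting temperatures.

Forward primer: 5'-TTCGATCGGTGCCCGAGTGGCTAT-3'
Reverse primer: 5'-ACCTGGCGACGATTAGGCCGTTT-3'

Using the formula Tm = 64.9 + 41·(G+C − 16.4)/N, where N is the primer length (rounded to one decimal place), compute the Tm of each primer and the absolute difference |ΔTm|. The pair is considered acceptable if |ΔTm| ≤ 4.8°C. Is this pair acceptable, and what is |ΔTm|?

|ΔTm| = 2.0°C; the pair is acceptable.

Forward: G+C = 14, N = 24 → Tm = 64.9 + 41·(14 − 16.4)/24 = 60.8°C.
Reverse: G+C = 13, N = 23 → Tm = 64.9 + 41·(13 − 16.4)/23 = 58.8°C.
|ΔTm| = |60.8 − 58.8| = 2.0°C, ≤ 4.8°C.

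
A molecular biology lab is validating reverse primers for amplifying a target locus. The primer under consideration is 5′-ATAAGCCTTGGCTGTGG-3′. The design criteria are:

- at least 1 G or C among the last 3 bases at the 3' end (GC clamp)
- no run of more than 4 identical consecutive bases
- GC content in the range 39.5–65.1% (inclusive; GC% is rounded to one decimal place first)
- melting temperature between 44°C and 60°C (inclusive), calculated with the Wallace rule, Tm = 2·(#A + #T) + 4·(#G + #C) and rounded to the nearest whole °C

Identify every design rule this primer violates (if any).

Meets all criteria.

Base counts: A=3, T=5, G=6, C=3 (length 17).
GC clamp: 3' end TGG has 2 G/C ✓
homopolymer run: longest run = 2 ✓
GC content: GC 9/17 = 52.9% ✓
Tm: Tm = 2·8 + 4·9 = 52°C ✓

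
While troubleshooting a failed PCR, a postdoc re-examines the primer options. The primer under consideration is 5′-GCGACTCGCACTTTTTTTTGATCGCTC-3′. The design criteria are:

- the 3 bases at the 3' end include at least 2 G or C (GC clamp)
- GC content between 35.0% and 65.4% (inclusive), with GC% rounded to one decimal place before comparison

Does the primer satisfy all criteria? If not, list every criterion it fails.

Base counts: A=3, T=11, G=5, C=8 (length 27).
GC clamp: 3' end CTC has 2 G/C ✓
GC content: GC 13/27 = 48.1% ✓

Meets all criteria.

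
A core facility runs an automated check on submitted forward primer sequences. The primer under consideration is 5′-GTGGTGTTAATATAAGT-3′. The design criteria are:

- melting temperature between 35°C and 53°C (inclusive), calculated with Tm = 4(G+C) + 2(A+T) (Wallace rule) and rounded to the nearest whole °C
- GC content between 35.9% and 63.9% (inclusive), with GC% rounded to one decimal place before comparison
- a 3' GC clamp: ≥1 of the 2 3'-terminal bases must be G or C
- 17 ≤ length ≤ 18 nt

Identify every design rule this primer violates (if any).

Fails: GC content.

Base counts: A=5, T=7, G=5, C=0 (length 17).
Tm: Tm = 2·12 + 4·5 = 44°C ✓
GC content: GC 5/17 = 29.4%, outside 35.9–63.9% ✗
GC clamp: 3' end GT has 1 G/C ✓
length: length 17 ✓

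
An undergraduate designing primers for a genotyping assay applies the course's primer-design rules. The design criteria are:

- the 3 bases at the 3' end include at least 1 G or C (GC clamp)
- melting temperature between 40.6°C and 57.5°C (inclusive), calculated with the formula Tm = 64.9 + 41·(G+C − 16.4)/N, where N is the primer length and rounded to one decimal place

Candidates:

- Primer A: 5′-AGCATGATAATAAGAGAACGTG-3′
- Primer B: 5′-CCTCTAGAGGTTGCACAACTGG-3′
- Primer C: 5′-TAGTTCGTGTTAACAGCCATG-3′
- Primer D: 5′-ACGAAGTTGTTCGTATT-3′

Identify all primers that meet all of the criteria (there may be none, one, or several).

Primer A, Primer B and Primer C.

Primer A (22 nt, A=10 T=4 G=6 C=2): 3' end GTG has 2 G/C ✓; Tm = 64.9 + 41·(8 − 16.4)/22 = 49.2°C ✓ — passes.
Primer B (22 nt, A=5 T=5 G=6 C=6): 3' end TGG has 2 G/C ✓; Tm = 64.9 + 41·(12 − 16.4)/22 = 56.7°C ✓ — passes.
Primer C (21 nt, A=5 T=7 G=5 C=4): 3' end ATG has 1 G/C ✓; Tm = 64.9 + 41·(9 − 16.4)/21 = 50.5°C ✓ — passes.
Primer D (17 nt, A=4 T=7 G=4 C=2): 3' end ATT has 0 G/C, need ≥1 ✗; Tm = 64.9 + 41·(6 − 16.4)/17 = 39.8°C, outside 40.6–57.5°C ✗ — fails.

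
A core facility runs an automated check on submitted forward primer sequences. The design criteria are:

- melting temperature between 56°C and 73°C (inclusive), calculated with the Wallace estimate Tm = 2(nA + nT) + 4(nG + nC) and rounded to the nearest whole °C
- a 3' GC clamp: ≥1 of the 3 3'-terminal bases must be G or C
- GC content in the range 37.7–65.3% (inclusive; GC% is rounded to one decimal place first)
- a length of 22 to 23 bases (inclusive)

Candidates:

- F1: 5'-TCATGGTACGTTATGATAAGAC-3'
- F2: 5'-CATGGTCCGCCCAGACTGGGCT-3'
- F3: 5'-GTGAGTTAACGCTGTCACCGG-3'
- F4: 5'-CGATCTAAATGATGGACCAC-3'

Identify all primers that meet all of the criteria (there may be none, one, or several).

None of the candidates satisfy all criteria.

F1 (22 nt, A=7 T=7 G=5 C=3): Tm = 2·14 + 4·8 = 60°C ✓; 3' end GAC has 2 G/C ✓; GC 8/22 = 36.4%, outside 37.7–65.3% ✗; length 22 ✓ — fails.
F2 (22 nt, A=3 T=4 G=7 C=8): Tm = 2·7 + 4·15 = 74°C, outside 56–73°C ✗; 3' end GCT has 2 G/C ✓; GC 15/22 = 68.2%, outside 37.7–65.3% ✗; length 22 ✓ — fails.
F3 (21 nt, A=4 T=5 G=7 C=5): Tm = 2·9 + 4·12 = 66°C ✓; 3' end CGG has 3 G/C ✓; GC 12/21 = 57.1% ✓; length 21, outside 22–23 ✗ — fails.
F4 (20 nt, A=7 T=4 G=4 C=5): Tm = 2·11 + 4·9 = 58°C ✓; 3' end CAC has 2 G/C ✓; GC 9/20 = 45.0% ✓; length 20, outside 22–23 ✗ — fails.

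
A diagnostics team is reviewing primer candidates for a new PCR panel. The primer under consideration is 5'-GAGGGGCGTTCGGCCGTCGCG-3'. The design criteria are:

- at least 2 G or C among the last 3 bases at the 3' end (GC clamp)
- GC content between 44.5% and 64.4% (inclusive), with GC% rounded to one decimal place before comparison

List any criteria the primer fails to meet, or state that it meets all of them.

Base counts: A=1, T=3, G=11, C=6 (length 21).
GC clamp: 3' end GCG has 3 G/C ✓
GC content: GC 17/21 = 81.0%, outside 44.5–64.4% ✗

Fails: GC content.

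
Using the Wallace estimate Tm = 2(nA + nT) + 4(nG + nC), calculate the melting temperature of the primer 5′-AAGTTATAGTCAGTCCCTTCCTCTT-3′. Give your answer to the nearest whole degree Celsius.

Base counts: A=5, T=10, G=3, C=7 (length 25).
Tm = 2·(5+10) + 4·(3+7) = 2·15 + 4·10 = 30 + 40 = 70°C.

70°C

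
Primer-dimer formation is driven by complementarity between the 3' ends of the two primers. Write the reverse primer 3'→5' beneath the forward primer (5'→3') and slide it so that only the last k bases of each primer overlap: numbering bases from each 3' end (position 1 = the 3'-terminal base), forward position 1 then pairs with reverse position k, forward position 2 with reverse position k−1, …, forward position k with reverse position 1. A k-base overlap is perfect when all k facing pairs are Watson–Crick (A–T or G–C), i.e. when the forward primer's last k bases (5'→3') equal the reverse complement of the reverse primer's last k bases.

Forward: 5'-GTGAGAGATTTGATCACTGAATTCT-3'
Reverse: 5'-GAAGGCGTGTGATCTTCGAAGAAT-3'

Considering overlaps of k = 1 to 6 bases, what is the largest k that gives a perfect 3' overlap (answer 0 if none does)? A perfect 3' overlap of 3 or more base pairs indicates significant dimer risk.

Longest perfect overlap: 5 complementary base pairs; significant dimer risk (threshold 3).

Last 6 bases (5'→3') — forward …AATTCT, reverse …AAGAAT.
Reverse complement of the reverse primer's last 6 bases: ATTCTT; its first k bases are the reverse complement of the reverse primer's last k bases, so a perfect k-base overlap needs the forward primer's last k bases to equal them.
Comparing (forward last k vs required): k=1: T vs A ✗; k=2: CT vs AT ✗; k=3: TCT vs ATT ✗; k=4: TTCT vs ATTC ✗; k=5: ATTCT vs ATTCT ✓; k=6: AATTCT vs ATTCTT ✗.
Only k = 5 is perfect, so the longest perfect 3' overlap is 5.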